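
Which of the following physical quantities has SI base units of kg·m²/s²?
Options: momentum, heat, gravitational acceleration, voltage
Checking the SI base units of each option:
  momentum (p = mv): kg·m/s  ✗
  heat (Q = mcΔT): kg·m²/s²  ✓ matches
  gravitational acceleration (g = GM/r²): m/s²  ✗
  voltage (V = IR): kg·m²/(s³·A)  ✗

Only heat has units kg·m²/s².

Answer: heat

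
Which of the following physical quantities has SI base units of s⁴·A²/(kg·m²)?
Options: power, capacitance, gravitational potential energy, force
Checking the SI base units of each option:
  power (P = W/t): kg·m²/s³  ✗
  capacitance (C = Q/V): s⁴·A²/(kg·m²)  ✓ matches
  gravitational potential energy (U = -GMm/r): kg·m²/s²  ✗
  force (F = ma): kg·m/s²  ✗

Only capacitance has units s⁴·A²/(kg·m²).

Answer: capacitance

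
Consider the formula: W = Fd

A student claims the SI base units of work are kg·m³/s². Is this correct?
Units of each symbol in W = Fd:
  F (force): kg·m/s²
  d (displacement): m

Multiplying the contributions: [kg·m/s²] · [m]
Adding exponents of each base unit: kg: 1, m: 2, s: -2
SI base units of work: kg·m²/s²

The claimed units kg·m³/s² (exponents kg: 1, m: 3, s: -2) do not match the derived units kg·m²/s² (exponents kg: 1, m: 2, s: -2), so the claim is incorrect.

Answer: No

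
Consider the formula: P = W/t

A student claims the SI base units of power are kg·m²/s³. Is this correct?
Units of each symbol in P = W/t:
  W (work): kg·m²/s²
  t (time): s  → in the denominator, contributes 1/s

Multiplying the contributions: [kg·m²/s²] · [1/s]
Adding exponents of each base unit: kg: 1, m: 2, s: -3
SI base units of power: kg·m²/s³

The claimed units kg·m²/s³ match the derived units, so the claim is correct.

Answer: Yes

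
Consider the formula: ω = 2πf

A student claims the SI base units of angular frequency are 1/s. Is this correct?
Units of each symbol in ω = 2πf:
  f (frequency): 1/s
  The factor 2π is dimensionless.

Multiplying the contributions: [1/s]
Adding exponents of each base unit: s: -1
SI base units of angular frequency: 1/s

The claimed units 1/s match the derived units, so the claim is correct.

Answer: Yes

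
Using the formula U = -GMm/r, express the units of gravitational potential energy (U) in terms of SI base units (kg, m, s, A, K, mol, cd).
Units of each symbol in U = -GMm/r:
  G (gravitational constant): m³/(kg·s²)
  M (mass): kg
  m (mass): kg
  r (distance): m  → in the denominator, contributes 1/m
  The minus sign does not affect the units.

Multiplying the contributions: [m³/(kg·s²)] · [kg] · [kg] · [1/m]
Adding exponents of each base unit: kg: 1, m: 2, s: -2
SI base units of gravitational potential energy: kg·m²/s²

Answer: kg·m²/s²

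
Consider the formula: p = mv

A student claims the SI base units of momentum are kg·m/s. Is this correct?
Units of each symbol in p = mv:
  m (mass): kg
  v (velocity): m/s

Multiplying the contributions: [kg] · [m/s]
Adding exponents of each base unit: kg: 1, m: 1, s: -1
SI base units of momentum: kg·m/s

The claimed units kg·m/s match the derived units, so the claim is correct.

Answer: Yes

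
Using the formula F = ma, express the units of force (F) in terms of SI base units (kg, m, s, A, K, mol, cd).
Units of each symbol in F = ma:
  m (mass): kg
  a (acceleration): m/s²

Multiplying the contributions: [kg] · [m/s²]
Adding exponents of each base unit: kg: 1, m: 1, s: -2
SI base units of force: kg·m/s²

Answer: kg·m/s²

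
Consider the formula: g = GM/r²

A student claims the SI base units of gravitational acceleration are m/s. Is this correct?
Units of each symbol in g = GM/r²:
  G (gravitational constant): m³/(kg·s²)
  M (mass): kg
  r (distance): m  → to the power 2 in the denominator, contributes 1/m²

Multiplying the contributions: [m³/(kg·s²)] · [kg] · [1/m²]
Adding exponents of each base unit: m: 1, s: -2
SI base units of gravitational acceleration: m/s²

The claimed units m/s (exponents m: 1, s: -1) do not match the derived units m/s² (exponents m: 1, s: -2), so the claim is incorrect.

Answer: No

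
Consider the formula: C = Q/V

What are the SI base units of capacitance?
Units of each symbol in C = Q/V:
  Q (charge, in coulombs): s·A
  V (voltage, in volts): kg·m²/(s³·A)  → in the denominator, contributes s³·A/(kg·m²)

Multiplying the contributions: [s·A] · [s³·A/(kg·m²)]
Adding exponents of each base unit: kg: -1, m: -2, s: 4, A: 2
SI base units of capacitance: s⁴·A²/(kg·m²)

Answer: s⁴·A²/(kg·m²)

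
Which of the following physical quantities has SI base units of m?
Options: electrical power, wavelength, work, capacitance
Checking the SI base units of each option:
  electrical power (P = IV): kg·m²/s³  ✗
  wavelength (λ = v/f): m  ✓ matches
  work (W = Fd): kg·m²/s²  ✗
  capacitance (C = Q/V): s⁴·A²/(kg·m²)  ✗

Only wavelength has units m.

Answer: wavelength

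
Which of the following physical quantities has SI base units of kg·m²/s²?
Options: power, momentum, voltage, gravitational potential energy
Checking the SI base units of each option:
  power (P = W/t): kg·m²/s³  ✗
  momentum (p = mv): kg·m/s  ✗
  voltage (V = IR): kg·m²/(s³·A)  ✗
  gravitational potential energy (U = -GMm/r): kg·m²/s²  ✓ matches

Only gravitational potential energy has units kg·m²/s².

Answer: gravitational potential energy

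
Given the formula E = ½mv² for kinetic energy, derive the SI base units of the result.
Units of each symbol in E = ½mv²:
  m (mass): kg
  v (speed): m/s  → to the power 2, contributes m²/s²
  The factor ½ is dimensionless.

Multiplying the contributions: [kg] · [m²/s²]
Adding exponents of each base unit: kg: 1, m: 2, s: -2
SI base units of kinetic energy: kg·m²/s²

Answer: kg·m²/s²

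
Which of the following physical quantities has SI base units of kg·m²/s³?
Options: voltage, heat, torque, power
Checking the SI base units of each option:
  voltage (V = IR): kg·m²/(s³·A)  ✗
  heat (Q = mcΔT): kg·m²/s²  ✗
  torque (τ = Fr): kg·m²/s²  ✗
  power (P = W/t): kg·m²/s³  ✓ matches

Only power has units kg·m²/s³.

Answer: power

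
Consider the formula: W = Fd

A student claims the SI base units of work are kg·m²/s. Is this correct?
Units of each symbol in W = Fd:
  F (force): kg·m/s²
  d (displacement): m

Multiplying the contributions: [kg·m/s²] · [m]
Adding exponents of each base unit: kg: 1, m: 2, s: -2
SI base units of work: kg·m²/s²

The claimed units kg·m²/s (exponents kg: 1, m: 2, s: -1) do not match the derived units kg·m²/s² (exponents kg: 1, m: 2, s: -2), so the claim is incorrect.

Answer: No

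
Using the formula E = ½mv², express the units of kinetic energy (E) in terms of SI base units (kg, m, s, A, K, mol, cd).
Units of each symbol in E = ½mv²:
  m (mass): kg
  v (speed): m/s  → to the power 2, contributes m²/s²
  The factor ½ is dimensionless.

Multiplying the contributions: [kg] · [m²/s²]
Adding exponents of each base unit: kg: 1, m: 2, s: -2
SI base units of kinetic energy: kg·m²/s²

Answer: kg·m²/s²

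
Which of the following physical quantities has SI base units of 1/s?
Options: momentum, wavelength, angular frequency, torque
Checking the SI base units of each option:
  momentum (p = mv): kg·m/s  ✗
  wavelength (λ = v/f): m  ✗
  angular frequency (ω = 2πf): 1/s  ✓ matches
  torque (τ = Fr): kg·m²/s²  ✗

Only angular frequency has units 1/s.

Answer: angular frequency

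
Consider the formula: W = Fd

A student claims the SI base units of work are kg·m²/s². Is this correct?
Units of each symbol in W = Fd:
  F (force): kg·m/s²
  d (displacement): m

Multiplying the contributions: [kg·m/s²] · [m]
Adding exponents of each base unit: kg: 1, m: 2, s: -2
SI base units of work: kg·m²/s²

The claimed units kg·m²/s² match the derived units, so the claim is correct.

Answer: Yes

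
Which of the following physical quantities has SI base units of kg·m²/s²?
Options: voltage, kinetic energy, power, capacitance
Checking the SI base units of each option:
  voltage (V = IR): kg·m²/(s³·A)  ✗
  kinetic energy (E = ½mv²): kg·m²/s²  ✓ matches
  power (P = W/t): kg·m²/s³  ✗
  capacitance (C = Q/V): s⁴·A²/(kg·m²)  ✗

Only kinetic energy has units kg·m²/s².

Answer: kinetic energy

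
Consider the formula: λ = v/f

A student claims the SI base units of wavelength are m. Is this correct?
Units of each symbol in λ = v/f:
  v (wave speed): m/s
  f (frequency): 1/s  → in the denominator, contributes s

Multiplying the contributions: [m/s] · [s]
Adding exponents of each base unit: m: 1
SI base units of wavelength: m

The claimed units m match the derived units, so the claim is correct.

Answer: Yes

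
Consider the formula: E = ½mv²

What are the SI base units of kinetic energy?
Units of each symbol in E = ½mv²:
  m (mass): kg
  v (speed): m/s  → to the power 2, contributes m²/s²
  The factor ½ is dimensionless.

Multiplying the contributions: [kg] · [m²/s²]
Adding exponents of each base unit: kg: 1, m: 2, s: -2
SI base units of kinetic energy: kg·m²/s²

Answer: kg·m²/s²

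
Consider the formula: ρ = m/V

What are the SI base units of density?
Units of each symbol in ρ = m/V:
  m (mass): kg
  V (volume): m³  → in the denominator, contributes 1/m³

Multiplying the contributions: [kg] · [1/m³]
Adding exponents of each base unit: kg: 1, m: -3
SI base units of density: kg/m³

Answer: kg/m³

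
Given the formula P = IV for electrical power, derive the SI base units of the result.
Units of each symbol in P = IV:
  I (current): A
  V (voltage, in volts): kg·m²/(s³·A)

Multiplying the contributions: [A] · [kg·m²/(s³·A)]
Adding exponents of each base unit: kg: 1, m: 2, s: -3
SI base units of electrical power: kg·m²/s³

Answer: kg·m²/s³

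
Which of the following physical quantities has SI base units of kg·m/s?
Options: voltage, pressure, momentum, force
Checking the SI base units of each option:
  voltage (V = IR): kg·m²/(s³·A)  ✗
  pressure (P = F/A): kg/(m·s²)  ✗
  momentum (p = mv): kg·m/s  ✓ matches
  force (F = ma): kg·m/s²  ✗

Only momentum has units kg·m/s.

Answer: momentum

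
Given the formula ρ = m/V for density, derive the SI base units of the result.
Units of each symbol in ρ = m/V:
  m (mass): kg
  V (volume): m³  → in the denominator, contributes 1/m³

Multiplying the contributions: [kg] · [1/m³]
Adding exponents of each base unit: kg: 1, m: -3
SI base units of density: kg/m³

Answer: kg/m³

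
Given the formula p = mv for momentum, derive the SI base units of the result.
Units of each symbol in p = mv:
  m (mass): kg
  v (velocity): m/s

Multiplying the contributions: [kg] · [m/s]
Adding exponents of each base unit: kg: 1, m: 1, s: -1
SI base units of momentum: kg·m/s

Answer: kg·m/s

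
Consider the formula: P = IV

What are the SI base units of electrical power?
Units of each symbol in P = IV:
  I (current): A
  V (voltage, in volts): kg·m²/(s³·A)

Multiplying the contributions: [A] · [kg·m²/(s³·A)]
Adding exponents of each base unit: kg: 1, m: 2, s: -3
SI base units of electrical power: kg·m²/s³

Answer: kg·m²/s³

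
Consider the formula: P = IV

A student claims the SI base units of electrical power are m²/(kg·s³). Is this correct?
Units of each symbol in P = IV:
  I (current): A
  V (voltage, in volts): kg·m²/(s³·A)

Multiplying the contributions: [A] · [kg·m²/(s³·A)]
Adding exponents of each base unit: kg: 1, m: 2, s: -3
SI base units of electrical power: kg·m²/s³

The claimed units m²/(kg·s³) (exponents kg: -1, m: 2, s: -3) do not match the derived units kg·m²/s³ (exponents kg: 1, m: 2, s: -3), so the claim is incorrect.

Answer: No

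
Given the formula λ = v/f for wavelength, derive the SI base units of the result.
Units of each symbol in λ = v/f:
  v (wave speed): m/s
  f (frequency): 1/s  → in the denominator, contributes s

Multiplying the contributions: [m/s] · [s]
Adding exponents of each base unit: m: 1
SI base units of wavelength: m

Answer: m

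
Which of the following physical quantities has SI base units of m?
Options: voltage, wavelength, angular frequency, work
Checking the SI base units of each option:
  voltage (V = IR): kg·m²/(s³·A)  ✗
  wavelength (λ = v/f): m  ✓ matches
  angular frequency (ω = 2πf): 1/s  ✗
  work (W = Fd): kg·m²/s²  ✗

Only wavelength has units m.

Answer: wavelength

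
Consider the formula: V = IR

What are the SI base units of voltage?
Units of each symbol in V = IR:
  I (current): A
  R (resistance, in ohms): kg·m²/(s³·A²)

Multiplying the contributions: [A] · [kg·m²/(s³·A²)]
Adding exponents of each base unit: kg: 1, m: 2, s: -3, A: -1
SI base units of voltage: kg·m²/(s³·A)

Answer: kg·m²/(s³·A)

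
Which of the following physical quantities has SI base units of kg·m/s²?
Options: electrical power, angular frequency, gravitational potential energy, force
Checking the SI base units of each option:
  electrical power (P = IV): kg·m²/s³  ✗
  angular frequency (ω = 2πf): 1/s  ✗
  gravitational potential energy (U = -GMm/r): kg·m²/s²  ✗
  force (F = ma): kg·m/s²  ✓ matches

Only force has units kg·m/s².

Answer: force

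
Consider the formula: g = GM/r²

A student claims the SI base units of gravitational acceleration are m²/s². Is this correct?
Units of each symbol in g = GM/r²:
  G (gravitational constant): m³/(kg·s²)
  M (mass): kg
  r (distance): m  → to the power 2 in the denominator, contributes 1/m²

Multiplying the contributions: [m³/(kg·s²)] · [kg] · [1/m²]
Adding exponents of each base unit: m: 1, s: -2
SI base units of gravitational acceleration: m/s²

The claimed units m²/s² (exponents m: 2, s: -2) do not match the derived units m/s² (exponents m: 1, s: -2), so the claim is incorrect.

Answer: No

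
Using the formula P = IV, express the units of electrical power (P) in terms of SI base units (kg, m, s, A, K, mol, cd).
Units of each symbol in P = IV:
  I (current): A
  V (voltage, in volts): kg·m²/(s³·A)

Multiplying the contributions: [A] · [kg·m²/(s³·A)]
Adding exponents of each base unit: kg: 1, m: 2, s: -3
SI base units of electrical power: kg·m²/s³

Answer: kg·m²/s³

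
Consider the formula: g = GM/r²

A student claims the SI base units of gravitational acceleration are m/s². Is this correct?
Units of each symbol in g = GM/r²:
  G (gravitational constant): m³/(kg·s²)
  M (mass): kg
  r (distance): m  → to the power 2 in the denominator, contributes 1/m²

Multiplying the contributions: [m³/(kg·s²)] · [kg] · [1/m²]
Adding exponents of each base unit: m: 1, s: -2
SI base units of gravitational acceleration: m/s²

The claimed units m/s² match the derived units, so the claim is correct.

Answer: Yes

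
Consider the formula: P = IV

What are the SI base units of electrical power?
Units of each symbol in P = IV:
  I (current): A
  V (voltage, in volts): kg·m²/(s³·A)

Multiplying the contributions: [A] · [kg·m²/(s³·A)]
Adding exponents of each base unit: kg: 1, m: 2, s: -3
SI base units of electrical power: kg·m²/s³

Answer: kg·m²/s³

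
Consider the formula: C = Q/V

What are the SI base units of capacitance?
Units of each symbol in C = Q/V:
  Q (charge, in coulombs): s·A
  V (voltage, in volts): kg·m²/(s³·A)  → in the denominator, contributes s³·A/(kg·m²)

Multiplying the contributions: [s·A] · [s³·A/(kg·m²)]
Adding exponents of each base unit: kg: -1, m: -2, s: 4, A: 2
SI base units of capacitance: s⁴·A²/(kg·m²)

Answer: s⁴·A²/(kg·m²)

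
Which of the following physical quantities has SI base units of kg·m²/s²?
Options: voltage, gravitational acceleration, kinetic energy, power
Checking the SI base units of each option:
  voltage (V = IR): kg·m²/(s³·A)  ✗
  gravitational acceleration (g = GM/r²): m/s²  ✗
  kinetic energy (E = ½mv²): kg·m²/s²  ✓ matches
  power (P = W/t): kg·m²/s³  ✗

Only kinetic energy has units kg·m²/s².

Answer: kinetic energy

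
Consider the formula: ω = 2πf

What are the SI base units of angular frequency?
Units of each symbol in ω = 2πf:
  f (frequency): 1/s
  The factor 2π is dimensionless.

Multiplying the contributions: [1/s]
Adding exponents of each base unit: s: -1
SI base units of angular frequency: 1/s

Answer: 1/s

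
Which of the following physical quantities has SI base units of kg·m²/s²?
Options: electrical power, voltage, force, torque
Checking the SI base units of each option:
  electrical power (P = IV): kg·m²/s³  ✗
  voltage (V = IR): kg·m²/(s³·A)  ✗
  force (F = ma): kg·m/s²  ✗
  torque (τ = Fr): kg·m²/s²  ✓ matches

Only torque has units kg·m²/s².

Answer: torque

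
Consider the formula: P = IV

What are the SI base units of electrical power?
Units of each symbol in P = IV:
  I (current): A
  V (voltage, in volts): kg·m²/(s³·A)

Multiplying the contributions: [A] · [kg·m²/(s³·A)]
Adding exponents of each base unit: kg: 1, m: 2, s: -3
SI base units of electrical power: kg·m²/s³

Answer: kg·m²/s³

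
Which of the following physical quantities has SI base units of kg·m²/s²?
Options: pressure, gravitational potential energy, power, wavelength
Checking the SI base units of each option:
  pressure (P = F/A): kg/(m·s²)  ✗
  gravitational potential energy (U = -GMm/r): kg·m²/s²  ✓ matches
  power (P = W/t): kg·m²/s³  ✗
  wavelength (λ = v/f): m  ✗

Only gravitational potential energy has units kg·m²/s².

Answer: gravitational potential energy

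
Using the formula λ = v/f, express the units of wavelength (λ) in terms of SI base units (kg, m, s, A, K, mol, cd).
Units of each symbol in λ = v/f:
  v (wave speed): m/s
  f (frequency): 1/s  → in the denominator, contributes s

Multiplying the contributions: [m/s] · [s]
Adding exponents of each base unit: m: 1
SI base units of wavelength: m

Answer: m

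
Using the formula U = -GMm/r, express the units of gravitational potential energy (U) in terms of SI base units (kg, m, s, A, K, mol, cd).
Units of each symbol in U = -GMm/r:
  G (gravitational constant): m³/(kg·s²)
  M (mass): kg
  m (mass): kg
  r (distance): m  → in the denominator, contributes 1/m
  The minus sign does not affect the units.

Multiplying the contributions: [m³/(kg·s²)] · [kg] · [kg] · [1/m]
Adding exponents of each base unit: kg: 1, m: 2, s: -2
SI base units of gravitational potential energy: kg·m²/s²

Answer: kg·m²/s²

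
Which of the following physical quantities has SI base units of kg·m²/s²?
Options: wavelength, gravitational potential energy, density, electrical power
Checking the SI base units of each option:
  wavelength (λ = v/f): m  ✗
  gravitational potential energy (U = -GMm/r): kg·m²/s²  ✓ matches
  density (ρ = m/V): kg/m³  ✗
  electrical power (P = IV): kg·m²/s³  ✗

Only gravitational potential energy has units kg·m²/s².

Answer: gravitational potential energy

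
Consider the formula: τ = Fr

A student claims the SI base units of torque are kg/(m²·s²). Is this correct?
Units of each symbol in τ = Fr:
  F (force): kg·m/s²
  r (lever arm): m

Multiplying the contributions: [kg·m/s²] · [m]
Adding exponents of each base unit: kg: 1, m: 2, s: -2
SI base units of torque: kg·m²/s²

The claimed units kg/(m²·s²) (exponents kg: 1, m: -2, s: -2) do not match the derived units kg·m²/s² (exponents kg: 1, m: 2, s: -2), so the claim is incorrect.

Answer: No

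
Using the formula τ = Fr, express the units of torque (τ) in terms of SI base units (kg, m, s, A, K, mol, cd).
Units of each symbol in τ = Fr:
  F (force): kg·m/s²
  r (lever arm): m

Multiplying the contributions: [kg·m/s²] · [m]
Adding exponents of each base unit: kg: 1, m: 2, s: -2
SI base units of torque: kg·m²/s²

Answer: kg·m²/s²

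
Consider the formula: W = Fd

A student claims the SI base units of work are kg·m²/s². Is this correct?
Units of each symbol in W = Fd:
  F (force): kg·m/s²
  d (displacement): m

Multiplying the contributions: [kg·m/s²] · [m]
Adding exponents of each base unit: kg: 1, m: 2, s: -2
SI base units of work: kg·m²/s²

The claimed units kg·m²/s² match the derived units, so the claim is correct.

Answer: Yes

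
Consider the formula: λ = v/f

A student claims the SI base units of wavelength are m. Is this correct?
Units of each symbol in λ = v/f:
  v (wave speed): m/s
  f (frequency): 1/s  → in the denominator, contributes s

Multiplying the contributions: [m/s] · [s]
Adding exponents of each base unit: m: 1
SI base units of wavelength: m

The claimed units m match the derived units, so the claim is correct.

Answer: Yes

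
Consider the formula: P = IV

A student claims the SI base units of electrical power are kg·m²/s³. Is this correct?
Units of each symbol in P = IV:
  I (current): A
  V (voltage, in volts): kg·m²/(s³·A)

Multiplying the contributions: [A] · [kg·m²/(s³·A)]
Adding exponents of each base unit: kg: 1, m: 2, s: -3
SI base units of electrical power: kg·m²/s³

The claimed units kg·m²/s³ match the derived units, so the claim is correct.

Answer: Yes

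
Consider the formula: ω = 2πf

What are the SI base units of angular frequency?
Units of each symbol in ω = 2πf:
  f (frequency): 1/s
  The factor 2π is dimensionless.

Multiplying the contributions: [1/s]
Adding exponents of each base unit: s: -1
SI base units of angular frequency: 1/s

Answer: 1/s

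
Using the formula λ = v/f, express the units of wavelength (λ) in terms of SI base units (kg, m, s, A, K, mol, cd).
Units of each symbol in λ = v/f:
  v (wave speed): m/s
  f (frequency): 1/s  → in the denominator, contributes s

Multiplying the contributions: [m/s] · [s]
Adding exponents of each base unit: m: 1
SI base units of wavelength: m

Answer: m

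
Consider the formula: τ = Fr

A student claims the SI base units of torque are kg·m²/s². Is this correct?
Units of each symbol in τ = Fr:
  F (force): kg·m/s²
  r (lever arm): m

Multiplying the contributions: [kg·m/s²] · [m]
Adding exponents of each base unit: kg: 1, m: 2, s: -2
SI base units of torque: kg·m²/s²

The claimed units kg·m²/s² match the derived units, so the claim is correct.

Answer: Yes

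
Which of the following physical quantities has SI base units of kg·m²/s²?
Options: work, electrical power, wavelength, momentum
Checking the SI base units of each option:
  work (W = Fd): kg·m²/s²  ✓ matches
  electrical power (P = IV): kg·m²/s³  ✗
  wavelength (λ = v/f): m  ✗
  momentum (p = mv): kg·m/s  ✗

Only work has units kg·m²/s².

Answer: work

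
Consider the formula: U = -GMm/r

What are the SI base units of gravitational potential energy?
Units of each symbol in U = -GMm/r:
  G (gravitational constant): m³/(kg·s²)
  M (mass): kg
  m (mass): kg
  r (distance): m  → in the denominator, contributes 1/m
  The minus sign does not affect the units.

Multiplying the contributions: [m³/(kg·s²)] · [kg] · [kg] · [1/m]
Adding exponents of each base unit: kg: 1, m: 2, s: -2
SI base units of gravitational potential energy: kg·m²/s²

Answer: kg·m²/s²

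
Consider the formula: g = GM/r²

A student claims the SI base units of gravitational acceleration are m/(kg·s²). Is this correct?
Units of each symbol in g = GM/r²:
  G (gravitational constant): m³/(kg·s²)
  M (mass): kg
  r (distance): m  → to the power 2 in the denominator, contributes 1/m²

Multiplying the contributions: [m³/(kg·s²)] · [kg] · [1/m²]
Adding exponents of each base unit: m: 1, s: -2
SI base units of gravitational acceleration: m/s²

The claimed units m/(kg·s²) (exponents kg: -1, m: 1, s: -2) do not match the derived units m/s² (exponents m: 1, s: -2), so the claim is incorrect.

Answer: No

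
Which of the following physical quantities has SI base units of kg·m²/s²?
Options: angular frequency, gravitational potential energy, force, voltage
Checking the SI base units of each option:
  angular frequency (ω = 2πf): 1/s  ✗
  gravitational potential energy (U = -GMm/r): kg·m²/s²  ✓ matches
  force (F = ma): kg·m/s²  ✗
  voltage (V = IR): kg·m²/(s³·A)  ✗

Only gravitational potential energy has units kg·m²/s².

Answer: gravitational potential energy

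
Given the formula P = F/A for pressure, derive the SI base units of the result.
Units of each symbol in P = F/A:
  F (force): kg·m/s²
  A (area): m²  → in the denominator, contributes 1/m²

Multiplying the contributions: [kg·m/s²] · [1/m²]
Adding exponents of each base unit: kg: 1, m: -1, s: -2
SI base units of pressure: kg/(m·s²)

Answer: kg/(m·s²)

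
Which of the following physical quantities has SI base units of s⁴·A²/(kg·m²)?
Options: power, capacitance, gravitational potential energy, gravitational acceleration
Checking the SI base units of each option:
  power (P = W/t): kg·m²/s³  ✗
  capacitance (C = Q/V): s⁴·A²/(kg·m²)  ✓ matches
  gravitational potential energy (U = -GMm/r): kg·m²/s²  ✗
  gravitational acceleration (g = GM/r²): m/s²  ✗

Only capacitance has units s⁴·A²/(kg·m²).

Answer: capacitance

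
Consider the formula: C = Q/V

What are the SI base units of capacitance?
Units of each symbol in C = Q/V:
  Q (charge, in coulombs): s·A
  V (voltage, in volts): kg·m²/(s³·A)  → in the denominator, contributes s³·A/(kg·m²)

Multiplying the contributions: [s·A] · [s³·A/(kg·m²)]
Adding exponents of each base unit: kg: -1, m: -2, s: 4, A: 2
SI base units of capacitance: s⁴·A²/(kg·m²)

Answer: s⁴·A²/(kg·m²)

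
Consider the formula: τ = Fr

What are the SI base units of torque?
Units of each symbol in τ = Fr:
  F (force): kg·m/s²
  r (lever arm): m

Multiplying the contributions: [kg·m/s²] · [m]
Adding exponents of each base unit: kg: 1, m: 2, s: -2
SI base units of torque: kg·m²/s²

Answer: kg·m²/s²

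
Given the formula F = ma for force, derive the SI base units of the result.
Units of each symbol in F = ma:
  m (mass): kg
  a (acceleration): m/s²

Multiplying the contributions: [kg] · [m/s²]
Adding exponents of each base unit: kg: 1, m: 1, s: -2
SI base units of force: kg·m/s²

Answer: kg·m/s²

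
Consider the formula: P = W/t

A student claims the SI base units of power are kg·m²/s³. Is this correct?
Units of each symbol in P = W/t:
  W (work): kg·m²/s²
  t (time): s  → in the denominator, contributes 1/s

Multiplying the contributions: [kg·m²/s²] · [1/s]
Adding exponents of each base unit: kg: 1, m: 2, s: -3
SI base units of power: kg·m²/s³

The claimed units kg·m²/s³ match the derived units, so the claim is correct.

Answer: Yes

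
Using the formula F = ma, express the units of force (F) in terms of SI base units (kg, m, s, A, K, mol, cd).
Units of each symbol in F = ma:
  m (mass): kg
  a (acceleration): m/s²

Multiplying the contributions: [kg] · [m/s²]
Adding exponents of each base unit: kg: 1, m: 1, s: -2
SI base units of force: kg·m/s²

Answer: kg·m/s²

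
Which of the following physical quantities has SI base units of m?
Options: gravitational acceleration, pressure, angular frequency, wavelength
Checking the SI base units of each option:
  gravitational acceleration (g = GM/r²): m/s²  ✗
  pressure (P = F/A): kg/(m·s²)  ✗
  angular frequency (ω = 2πf): 1/s  ✗
  wavelength (λ = v/f): m  ✓ matches

Only wavelength has units m.

Answer: wavelength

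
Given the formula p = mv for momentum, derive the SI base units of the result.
Units of each symbol in p = mv:
  m (mass): kg
  v (velocity): m/s

Multiplying the contributions: [kg] · [m/s]
Adding exponents of each base unit: kg: 1, m: 1, s: -1
SI base units of momentum: kg·m/s

Answer: kg·m/s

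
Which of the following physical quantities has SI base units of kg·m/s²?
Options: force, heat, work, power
Checking the SI base units of each option:
  force (F = ma): kg·m/s²  ✓ matches
  heat (Q = mcΔT): kg·m²/s²  ✗
  work (W = Fd): kg·m²/s²  ✗
  power (P = W/t): kg·m²/s³  ✗

Only force has units kg·m/s².

Answer: force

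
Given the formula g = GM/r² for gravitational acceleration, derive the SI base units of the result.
Units of each symbol in g = GM/r²:
  G (gravitational constant): m³/(kg·s²)
  M (mass): kg
  r (distance): m  → to the power 2 in the denominator, contributes 1/m²

Multiplying the contributions: [m³/(kg·s²)] · [kg] · [1/m²]
Adding exponents of each base unit: m: 1, s: -2
SI base units of gravitational acceleration: m/s²

Answer: m/s²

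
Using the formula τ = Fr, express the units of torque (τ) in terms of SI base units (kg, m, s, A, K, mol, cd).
Units of each symbol in τ = Fr:
  F (force): kg·m/s²
  r (lever arm): m

Multiplying the contributions: [kg·m/s²] · [m]
Adding exponents of each base unit: kg: 1, m: 2, s: -2
SI base units of torque: kg·m²/s²

Answer: kg·m²/s²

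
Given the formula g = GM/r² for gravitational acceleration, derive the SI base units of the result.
Units of each symbol in g = GM/r²:
  G (gravitational constant): m³/(kg·s²)
  M (mass): kg
  r (distance): m  → to the power 2 in the denominator, contributes 1/m²

Multiplying the contributions: [m³/(kg·s²)] · [kg] · [1/m²]
Adding exponents of each base unit: m: 1, s: -2
SI base units of gravitational acceleration: m/s²

Answer: m/s²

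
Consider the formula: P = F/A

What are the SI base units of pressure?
Units of each symbol in P = F/A:
  F (force): kg·m/s²
  A (area): m²  → in the denominator, contributes 1/m²

Multiplying the contributions: [kg·m/s²] · [1/m²]
Adding exponents of each base unit: kg: 1, m: -1, s: -2
SI base units of pressure: kg/(m·s²)

Answer: kg/(m·s²)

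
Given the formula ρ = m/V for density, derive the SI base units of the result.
Units of each symbol in ρ = m/V:
  m (mass): kg
  V (volume): m³  → in the denominator, contributes 1/m³

Multiplying the contributions: [kg] · [1/m³]
Adding exponents of each base unit: kg: 1, m: -3
SI base units of density: kg/m³

Answer: kg/m³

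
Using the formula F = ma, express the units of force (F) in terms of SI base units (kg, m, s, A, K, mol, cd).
Units of each symbol in F = ma:
  m (mass): kg
  a (acceleration): m/s²

Multiplying the contributions: [kg] · [m/s²]
Adding exponents of each base unit: kg: 1, m: 1, s: -2
SI base units of force: kg·m/s²

Answer: kg·m/s²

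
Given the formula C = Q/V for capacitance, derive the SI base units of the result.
Units of each symbol in C = Q/V:
  Q (charge, in coulombs): s·A
  V (voltage, in volts): kg·m²/(s³·A)  → in the denominator, contributes s³·A/(kg·m²)

Multiplying the contributions: [s·A] · [s³·A/(kg·m²)]
Adding exponents of each base unit: kg: -1, m: -2, s: 4, A: 2
SI base units of capacitance: s⁴·A²/(kg·m²)

Answer: s⁴·A²/(kg·m²)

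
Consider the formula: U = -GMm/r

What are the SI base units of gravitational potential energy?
Units of each symbol in U = -GMm/r:
  G (gravitational constant): m³/(kg·s²)
  M (mass): kg
  m (mass): kg
  r (distance): m  → in the denominator, contributes 1/m
  The minus sign does not affect the units.

Multiplying the contributions: [m³/(kg·s²)] · [kg] · [kg] · [1/m]
Adding exponents of each base unit: kg: 1, m: 2, s: -2
SI base units of gravitational potential energy: kg·m²/s²

Answer: kg·m²/s²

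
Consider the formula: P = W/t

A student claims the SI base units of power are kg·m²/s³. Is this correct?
Units of each symbol in P = W/t:
  W (work): kg·m²/s²
  t (time): s  → in the denominator, contributes 1/s

Multiplying the contributions: [kg·m²/s²] · [1/s]
Adding exponents of each base unit: kg: 1, m: 2, s: -3
SI base units of power: kg·m²/s³

The claimed units kg·m²/s³ match the derived units, so the claim is correct.

Answer: Yes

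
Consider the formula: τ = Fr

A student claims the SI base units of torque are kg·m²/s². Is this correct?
Units of each symbol in τ = Fr:
  F (force): kg·m/s²
  r (lever arm): m

Multiplying the contributions: [kg·m/s²] · [m]
Adding exponents of each base unit: kg: 1, m: 2, s: -2
SI base units of torque: kg·m²/s²

The claimed units kg·m²/s² match the derived units, so the claim is correct.

Answer: Yes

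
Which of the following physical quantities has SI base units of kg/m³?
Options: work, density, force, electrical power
Checking the SI base units of each option:
  work (W = Fd): kg·m²/s²  ✗
  density (ρ = m/V): kg/m³  ✓ matches
  force (F = ma): kg·m/s²  ✗
  electrical power (P = IV): kg·m²/s³  ✗

Only density has units kg/m³.

Answer: density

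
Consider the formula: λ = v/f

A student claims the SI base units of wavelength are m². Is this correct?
Units of each symbol in λ = v/f:
  v (wave speed): m/s
  f (frequency): 1/s  → in the denominator, contributes s

Multiplying the contributions: [m/s] · [s]
Adding exponents of each base unit: m: 1
SI base units of wavelength: m

The claimed units m² (exponents m: 2) do not match the derived units m (exponents m: 1), so the claim is incorrect.

Answer: No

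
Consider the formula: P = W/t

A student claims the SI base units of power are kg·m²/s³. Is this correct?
Units of each symbol in P = W/t:
  W (work): kg·m²/s²
  t (time): s  → in the denominator, contributes 1/s

Multiplying the contributions: [kg·m²/s²] · [1/s]
Adding exponents of each base unit: kg: 1, m: 2, s: -3
SI base units of power: kg·m²/s³

The claimed units kg·m²/s³ match the derived units, so the claim is correct.

Answer: Yes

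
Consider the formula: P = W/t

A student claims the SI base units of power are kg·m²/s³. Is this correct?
Units of each symbol in P = W/t:
  W (work): kg·m²/s²
  t (time): s  → in the denominator, contributes 1/s

Multiplying the contributions: [kg·m²/s²] · [1/s]
Adding exponents of each base unit: kg: 1, m: 2, s: -3
SI base units of power: kg·m²/s³

The claimed units kg·m²/s³ match the derived units, so the claim is correct.

Answer: Yes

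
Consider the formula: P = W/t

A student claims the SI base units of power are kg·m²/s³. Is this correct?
Units of each symbol in P = W/t:
  W (work): kg·m²/s²
  t (time): s  → in the denominator, contributes 1/s

Multiplying the contributions: [kg·m²/s²] · [1/s]
Adding exponents of each base unit: kg: 1, m: 2, s: -3
SI base units of power: kg·m²/s³

The claimed units kg·m²/s³ match the derived units, so the claim is correct.

Answer: Yes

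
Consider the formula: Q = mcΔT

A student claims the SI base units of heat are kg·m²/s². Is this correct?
Units of each symbol in Q = mcΔT:
  m (mass): kg
  c (specific heat capacity, in J/(kg·K)): m²/(s²·K)
  ΔT (temperature change): K

Multiplying the contributions: [kg] · [m²/(s²·K)] · [K]
Adding exponents of each base unit: kg: 1, m: 2, s: -2
SI base units of heat: kg·m²/s²

The claimed units kg·m²/s² match the derived units, so the claim is correct.

Answer: Yes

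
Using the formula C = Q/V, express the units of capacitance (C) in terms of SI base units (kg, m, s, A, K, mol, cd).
Units of each symbol in C = Q/V:
  Q (charge, in coulombs): s·A
  V (voltage, in volts): kg·m²/(s³·A)  → in the denominator, contributes s³·A/(kg·m²)

Multiplying the contributions: [s·A] · [s³·A/(kg·m²)]
Adding exponents of each base unit: kg: -1, m: -2, s: 4, A: 2
SI base units of capacitance: s⁴·A²/(kg·m²)

Answer: s⁴·A²/(kg·m²)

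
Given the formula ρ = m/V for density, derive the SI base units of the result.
Units of each symbol in ρ = m/V:
  m (mass): kg
  V (volume): m³  → in the denominator, contributes 1/m³

Multiplying the contributions: [kg] · [1/m³]
Adding exponents of each base unit: kg: 1, m: -3
SI base units of density: kg/m³

Answer: kg/m³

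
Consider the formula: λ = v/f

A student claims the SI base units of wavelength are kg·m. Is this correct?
Units of each symbol in λ = v/f:
  v (wave speed): m/s
  f (frequency): 1/s  → in the denominator, contributes s

Multiplying the contributions: [m/s] · [s]
Adding exponents of each base unit: m: 1
SI base units of wavelength: m

The claimed units kg·m (exponents kg: 1, m: 1) do not match the derived units m (exponents m: 1), so the claim is incorrect.

Answer: No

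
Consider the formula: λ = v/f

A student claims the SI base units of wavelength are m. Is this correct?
Units of each symbol in λ = v/f:
  v (wave speed): m/s
  f (frequency): 1/s  → in the denominator, contributes s

Multiplying the contributions: [m/s] · [s]
Adding exponents of each base unit: m: 1
SI base units of wavelength: m

The claimed units m match the derived units, so the claim is correct.

Answer: Yes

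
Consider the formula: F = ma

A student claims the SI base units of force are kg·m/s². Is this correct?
Units of each symbol in F = ma:
  m (mass): kg
  a (acceleration): m/s²

Multiplying the contributions: [kg] · [m/s²]
Adding exponents of each base unit: kg: 1, m: 1, s: -2
SI base units of force: kg·m/s²

The claimed units kg·m/s² match the derived units, so the claim is correct.

Answer: Yes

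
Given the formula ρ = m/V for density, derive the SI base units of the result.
Units of each symbol in ρ = m/V:
  m (mass): kg
  V (volume): m³  → in the denominator, contributes 1/m³

Multiplying the contributions: [kg] · [1/m³]
Adding exponents of each base unit: kg: 1, m: -3
SI base units of density: kg/m³

Answer: kg/m³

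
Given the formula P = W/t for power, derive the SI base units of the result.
Units of each symbol in P = W/t:
  W (work): kg·m²/s²
  t (time): s  → in the denominator, contributes 1/s

Multiplying the contributions: [kg·m²/s²] · [1/s]
Adding exponents of each base unit: kg: 1, m: 2, s: -3
SI base units of power: kg·m²/s³

Answer: kg·m²/s³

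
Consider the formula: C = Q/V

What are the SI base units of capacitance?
Units of each symbol in C = Q/V:
  Q (charge, in coulombs): s·A
  V (voltage, in volts): kg·m²/(s³·A)  → in the denominator, contributes s³·A/(kg·m²)

Multiplying the contributions: [s·A] · [s³·A/(kg·m²)]
Adding exponents of each base unit: kg: -1, m: -2, s: 4, A: 2
SI base units of capacitance: s⁴·A²/(kg·m²)

Answer: s⁴·A²/(kg·m²)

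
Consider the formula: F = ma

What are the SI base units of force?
Units of each symbol in F = ma:
  m (mass): kg
  a (acceleration): m/s²

Multiplying the contributions: [kg] · [m/s²]
Adding exponents of each base unit: kg: 1, m: 1, s: -2
SI base units of force: kg·m/s²

Answer: kg·m/s²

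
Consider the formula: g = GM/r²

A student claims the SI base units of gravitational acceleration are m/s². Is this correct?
Units of each symbol in g = GM/r²:
  G (gravitational constant): m³/(kg·s²)
  M (mass): kg
  r (distance): m  → to the power 2 in the denominator, contributes 1/m²

Multiplying the contributions: [m³/(kg·s²)] · [kg] · [1/m²]
Adding exponents of each base unit: m: 1, s: -2
SI base units of gravitational acceleration: m/s²

The claimed units m/s² match the derived units, so the claim is correct.

Answer: Yes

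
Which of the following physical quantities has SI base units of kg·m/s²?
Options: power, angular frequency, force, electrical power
Checking the SI base units of each option:
  power (P = W/t): kg·m²/s³  ✗
  angular frequency (ω = 2πf): 1/s  ✗
  force (F = ma): kg·m/s²  ✓ matches
  electrical power (P = IV): kg·m²/s³  ✗

Only force has units kg·m/s².

Answer: force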